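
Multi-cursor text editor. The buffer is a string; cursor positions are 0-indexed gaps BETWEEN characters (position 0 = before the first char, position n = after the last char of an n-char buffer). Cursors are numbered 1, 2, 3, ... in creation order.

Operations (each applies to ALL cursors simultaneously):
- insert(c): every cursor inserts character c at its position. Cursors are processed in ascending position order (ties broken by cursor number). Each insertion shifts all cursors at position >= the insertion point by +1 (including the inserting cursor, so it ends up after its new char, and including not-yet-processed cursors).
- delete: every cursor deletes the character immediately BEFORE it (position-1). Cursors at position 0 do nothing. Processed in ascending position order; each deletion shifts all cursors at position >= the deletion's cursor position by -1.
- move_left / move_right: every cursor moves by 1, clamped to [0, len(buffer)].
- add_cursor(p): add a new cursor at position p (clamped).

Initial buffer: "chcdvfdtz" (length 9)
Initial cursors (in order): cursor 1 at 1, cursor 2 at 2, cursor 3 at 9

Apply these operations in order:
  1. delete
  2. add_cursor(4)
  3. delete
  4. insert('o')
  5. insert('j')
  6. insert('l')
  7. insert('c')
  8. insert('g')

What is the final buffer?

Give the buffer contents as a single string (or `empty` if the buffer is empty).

Answer: oojjllccggcdvojlcgdojlcg

Derivation:
After op 1 (delete): buffer="cdvfdt" (len 6), cursors c1@0 c2@0 c3@6, authorship ......
After op 2 (add_cursor(4)): buffer="cdvfdt" (len 6), cursors c1@0 c2@0 c4@4 c3@6, authorship ......
After op 3 (delete): buffer="cdvd" (len 4), cursors c1@0 c2@0 c4@3 c3@4, authorship ....
After op 4 (insert('o')): buffer="oocdvodo" (len 8), cursors c1@2 c2@2 c4@6 c3@8, authorship 12...4.3
After op 5 (insert('j')): buffer="oojjcdvojdoj" (len 12), cursors c1@4 c2@4 c4@9 c3@12, authorship 1212...44.33
After op 6 (insert('l')): buffer="oojjllcdvojldojl" (len 16), cursors c1@6 c2@6 c4@12 c3@16, authorship 121212...444.333
After op 7 (insert('c')): buffer="oojjllcccdvojlcdojlc" (len 20), cursors c1@8 c2@8 c4@15 c3@20, authorship 12121212...4444.3333
After op 8 (insert('g')): buffer="oojjllccggcdvojlcgdojlcg" (len 24), cursors c1@10 c2@10 c4@18 c3@24, authorship 1212121212...44444.33333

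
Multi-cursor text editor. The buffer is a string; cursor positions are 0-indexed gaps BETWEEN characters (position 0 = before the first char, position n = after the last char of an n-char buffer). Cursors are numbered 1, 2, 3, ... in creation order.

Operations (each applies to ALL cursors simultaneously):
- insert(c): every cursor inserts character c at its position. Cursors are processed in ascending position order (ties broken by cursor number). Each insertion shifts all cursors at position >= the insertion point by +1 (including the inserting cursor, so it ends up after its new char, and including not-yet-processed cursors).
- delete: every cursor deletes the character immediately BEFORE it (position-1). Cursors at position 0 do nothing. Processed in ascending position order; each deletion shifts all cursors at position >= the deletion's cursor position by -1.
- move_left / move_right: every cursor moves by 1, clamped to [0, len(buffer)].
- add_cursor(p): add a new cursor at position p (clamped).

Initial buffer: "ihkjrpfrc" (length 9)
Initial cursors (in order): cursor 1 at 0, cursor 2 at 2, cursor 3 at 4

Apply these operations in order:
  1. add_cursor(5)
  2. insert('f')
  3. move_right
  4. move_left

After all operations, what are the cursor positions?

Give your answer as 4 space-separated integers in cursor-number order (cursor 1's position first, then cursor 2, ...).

After op 1 (add_cursor(5)): buffer="ihkjrpfrc" (len 9), cursors c1@0 c2@2 c3@4 c4@5, authorship .........
After op 2 (insert('f')): buffer="fihfkjfrfpfrc" (len 13), cursors c1@1 c2@4 c3@7 c4@9, authorship 1..2..3.4....
After op 3 (move_right): buffer="fihfkjfrfpfrc" (len 13), cursors c1@2 c2@5 c3@8 c4@10, authorship 1..2..3.4....
After op 4 (move_left): buffer="fihfkjfrfpfrc" (len 13), cursors c1@1 c2@4 c3@7 c4@9, authorship 1..2..3.4....

Answer: 1 4 7 9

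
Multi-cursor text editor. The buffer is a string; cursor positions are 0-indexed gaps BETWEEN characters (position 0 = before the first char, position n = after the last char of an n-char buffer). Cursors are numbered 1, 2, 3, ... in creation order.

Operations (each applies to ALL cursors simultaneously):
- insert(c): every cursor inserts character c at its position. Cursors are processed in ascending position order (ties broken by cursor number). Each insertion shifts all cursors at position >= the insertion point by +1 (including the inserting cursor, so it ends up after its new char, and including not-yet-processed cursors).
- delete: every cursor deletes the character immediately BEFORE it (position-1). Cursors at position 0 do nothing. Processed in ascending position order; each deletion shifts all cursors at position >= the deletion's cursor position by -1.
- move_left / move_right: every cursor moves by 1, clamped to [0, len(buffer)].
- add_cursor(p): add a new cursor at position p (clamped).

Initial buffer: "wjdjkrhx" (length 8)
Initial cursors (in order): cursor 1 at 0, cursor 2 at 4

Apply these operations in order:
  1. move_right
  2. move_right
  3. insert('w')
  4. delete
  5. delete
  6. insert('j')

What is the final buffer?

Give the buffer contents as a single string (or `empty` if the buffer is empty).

Answer: wjdjkjhx

Derivation:
After op 1 (move_right): buffer="wjdjkrhx" (len 8), cursors c1@1 c2@5, authorship ........
After op 2 (move_right): buffer="wjdjkrhx" (len 8), cursors c1@2 c2@6, authorship ........
After op 3 (insert('w')): buffer="wjwdjkrwhx" (len 10), cursors c1@3 c2@8, authorship ..1....2..
After op 4 (delete): buffer="wjdjkrhx" (len 8), cursors c1@2 c2@6, authorship ........
After op 5 (delete): buffer="wdjkhx" (len 6), cursors c1@1 c2@4, authorship ......
After op 6 (insert('j')): buffer="wjdjkjhx" (len 8), cursors c1@2 c2@6, authorship .1...2..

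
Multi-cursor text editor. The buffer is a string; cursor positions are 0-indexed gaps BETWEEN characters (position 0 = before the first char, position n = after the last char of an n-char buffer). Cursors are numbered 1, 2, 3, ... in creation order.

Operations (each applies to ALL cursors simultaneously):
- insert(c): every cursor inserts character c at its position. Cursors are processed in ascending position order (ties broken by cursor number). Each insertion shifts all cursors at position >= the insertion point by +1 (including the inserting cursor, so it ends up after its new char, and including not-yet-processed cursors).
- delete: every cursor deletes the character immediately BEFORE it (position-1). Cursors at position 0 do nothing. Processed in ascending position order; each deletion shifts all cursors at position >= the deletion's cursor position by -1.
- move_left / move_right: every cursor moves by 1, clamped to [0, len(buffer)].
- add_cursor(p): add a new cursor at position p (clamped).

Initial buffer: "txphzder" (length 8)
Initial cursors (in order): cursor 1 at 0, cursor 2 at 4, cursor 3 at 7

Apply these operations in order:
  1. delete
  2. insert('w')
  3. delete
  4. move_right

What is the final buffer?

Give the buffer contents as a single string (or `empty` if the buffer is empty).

Answer: txpzdr

Derivation:
After op 1 (delete): buffer="txpzdr" (len 6), cursors c1@0 c2@3 c3@5, authorship ......
After op 2 (insert('w')): buffer="wtxpwzdwr" (len 9), cursors c1@1 c2@5 c3@8, authorship 1...2..3.
After op 3 (delete): buffer="txpzdr" (len 6), cursors c1@0 c2@3 c3@5, authorship ......
After op 4 (move_right): buffer="txpzdr" (len 6), cursors c1@1 c2@4 c3@6, authorship ......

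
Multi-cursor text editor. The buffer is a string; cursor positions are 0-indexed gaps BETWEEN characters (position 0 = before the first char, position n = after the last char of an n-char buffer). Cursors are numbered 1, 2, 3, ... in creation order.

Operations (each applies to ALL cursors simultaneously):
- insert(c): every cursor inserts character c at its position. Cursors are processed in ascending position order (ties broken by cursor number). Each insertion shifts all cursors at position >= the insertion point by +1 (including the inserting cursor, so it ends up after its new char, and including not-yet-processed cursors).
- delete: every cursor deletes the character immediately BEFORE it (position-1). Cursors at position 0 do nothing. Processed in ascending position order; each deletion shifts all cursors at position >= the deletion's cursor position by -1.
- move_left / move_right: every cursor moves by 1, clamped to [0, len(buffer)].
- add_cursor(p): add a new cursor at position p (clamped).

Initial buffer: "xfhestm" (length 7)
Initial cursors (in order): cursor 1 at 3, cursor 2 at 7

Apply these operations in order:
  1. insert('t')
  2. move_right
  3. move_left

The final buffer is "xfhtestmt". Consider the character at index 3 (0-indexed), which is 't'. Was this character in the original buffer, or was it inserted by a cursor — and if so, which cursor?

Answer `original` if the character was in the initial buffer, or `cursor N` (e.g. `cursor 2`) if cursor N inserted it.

After op 1 (insert('t')): buffer="xfhtestmt" (len 9), cursors c1@4 c2@9, authorship ...1....2
After op 2 (move_right): buffer="xfhtestmt" (len 9), cursors c1@5 c2@9, authorship ...1....2
After op 3 (move_left): buffer="xfhtestmt" (len 9), cursors c1@4 c2@8, authorship ...1....2
Authorship (.=original, N=cursor N): . . . 1 . . . . 2
Index 3: author = 1

Answer: cursor 1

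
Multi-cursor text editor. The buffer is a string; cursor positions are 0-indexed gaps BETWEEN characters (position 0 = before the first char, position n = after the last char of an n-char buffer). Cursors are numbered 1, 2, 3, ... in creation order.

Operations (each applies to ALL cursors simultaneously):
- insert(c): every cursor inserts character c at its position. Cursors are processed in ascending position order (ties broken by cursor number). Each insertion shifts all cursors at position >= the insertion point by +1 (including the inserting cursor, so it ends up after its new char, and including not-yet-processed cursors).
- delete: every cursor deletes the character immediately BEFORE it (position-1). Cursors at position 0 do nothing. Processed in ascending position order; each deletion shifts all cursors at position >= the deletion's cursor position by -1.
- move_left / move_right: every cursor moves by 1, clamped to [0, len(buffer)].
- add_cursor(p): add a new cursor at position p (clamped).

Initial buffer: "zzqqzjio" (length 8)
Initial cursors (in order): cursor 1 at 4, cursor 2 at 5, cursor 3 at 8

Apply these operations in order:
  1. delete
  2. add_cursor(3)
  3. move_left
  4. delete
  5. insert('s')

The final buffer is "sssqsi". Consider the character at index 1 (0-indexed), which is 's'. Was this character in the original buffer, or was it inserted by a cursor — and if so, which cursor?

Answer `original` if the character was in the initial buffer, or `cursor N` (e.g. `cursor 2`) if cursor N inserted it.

Answer: cursor 2

Derivation:
After op 1 (delete): buffer="zzqji" (len 5), cursors c1@3 c2@3 c3@5, authorship .....
After op 2 (add_cursor(3)): buffer="zzqji" (len 5), cursors c1@3 c2@3 c4@3 c3@5, authorship .....
After op 3 (move_left): buffer="zzqji" (len 5), cursors c1@2 c2@2 c4@2 c3@4, authorship .....
After op 4 (delete): buffer="qi" (len 2), cursors c1@0 c2@0 c4@0 c3@1, authorship ..
After op 5 (insert('s')): buffer="sssqsi" (len 6), cursors c1@3 c2@3 c4@3 c3@5, authorship 124.3.
Authorship (.=original, N=cursor N): 1 2 4 . 3 .
Index 1: author = 2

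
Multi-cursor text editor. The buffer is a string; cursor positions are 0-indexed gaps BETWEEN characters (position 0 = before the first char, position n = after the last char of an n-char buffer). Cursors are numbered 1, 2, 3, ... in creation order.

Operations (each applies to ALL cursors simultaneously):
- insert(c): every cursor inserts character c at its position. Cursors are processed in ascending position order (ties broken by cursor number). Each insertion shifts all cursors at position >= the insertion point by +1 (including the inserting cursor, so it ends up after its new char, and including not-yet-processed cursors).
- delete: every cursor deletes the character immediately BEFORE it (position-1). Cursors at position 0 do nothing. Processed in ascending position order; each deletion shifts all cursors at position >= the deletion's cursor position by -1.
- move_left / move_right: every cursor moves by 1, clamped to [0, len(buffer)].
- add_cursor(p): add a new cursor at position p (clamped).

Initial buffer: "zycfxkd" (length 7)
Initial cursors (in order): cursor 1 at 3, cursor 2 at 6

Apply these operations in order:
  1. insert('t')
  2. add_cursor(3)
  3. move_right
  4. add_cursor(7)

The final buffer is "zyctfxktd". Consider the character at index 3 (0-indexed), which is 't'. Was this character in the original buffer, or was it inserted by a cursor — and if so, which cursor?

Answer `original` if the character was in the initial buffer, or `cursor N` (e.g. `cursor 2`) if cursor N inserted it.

After op 1 (insert('t')): buffer="zyctfxktd" (len 9), cursors c1@4 c2@8, authorship ...1...2.
After op 2 (add_cursor(3)): buffer="zyctfxktd" (len 9), cursors c3@3 c1@4 c2@8, authorship ...1...2.
After op 3 (move_right): buffer="zyctfxktd" (len 9), cursors c3@4 c1@5 c2@9, authorship ...1...2.
After op 4 (add_cursor(7)): buffer="zyctfxktd" (len 9), cursors c3@4 c1@5 c4@7 c2@9, authorship ...1...2.
Authorship (.=original, N=cursor N): . . . 1 . . . 2 .
Index 3: author = 1

Answer: cursor 1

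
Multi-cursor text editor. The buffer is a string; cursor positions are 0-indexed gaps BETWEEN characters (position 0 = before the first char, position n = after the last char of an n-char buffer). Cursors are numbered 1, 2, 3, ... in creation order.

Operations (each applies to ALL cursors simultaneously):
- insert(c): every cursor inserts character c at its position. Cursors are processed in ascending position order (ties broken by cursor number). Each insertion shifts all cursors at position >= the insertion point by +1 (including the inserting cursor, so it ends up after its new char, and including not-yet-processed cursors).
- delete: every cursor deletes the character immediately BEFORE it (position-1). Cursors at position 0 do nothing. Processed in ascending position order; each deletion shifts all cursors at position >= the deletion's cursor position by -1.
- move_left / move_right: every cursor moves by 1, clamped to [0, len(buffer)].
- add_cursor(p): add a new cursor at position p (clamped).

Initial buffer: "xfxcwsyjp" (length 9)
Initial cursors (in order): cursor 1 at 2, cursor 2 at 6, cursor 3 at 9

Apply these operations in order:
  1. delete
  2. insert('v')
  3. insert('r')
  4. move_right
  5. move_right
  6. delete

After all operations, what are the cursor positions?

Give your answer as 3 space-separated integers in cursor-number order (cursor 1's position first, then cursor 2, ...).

After op 1 (delete): buffer="xxcwyj" (len 6), cursors c1@1 c2@4 c3@6, authorship ......
After op 2 (insert('v')): buffer="xvxcwvyjv" (len 9), cursors c1@2 c2@6 c3@9, authorship .1...2..3
After op 3 (insert('r')): buffer="xvrxcwvryjvr" (len 12), cursors c1@3 c2@8 c3@12, authorship .11...22..33
After op 4 (move_right): buffer="xvrxcwvryjvr" (len 12), cursors c1@4 c2@9 c3@12, authorship .11...22..33
After op 5 (move_right): buffer="xvrxcwvryjvr" (len 12), cursors c1@5 c2@10 c3@12, authorship .11...22..33
After op 6 (delete): buffer="xvrxwvryv" (len 9), cursors c1@4 c2@8 c3@9, authorship .11..22.3

Answer: 4 8 9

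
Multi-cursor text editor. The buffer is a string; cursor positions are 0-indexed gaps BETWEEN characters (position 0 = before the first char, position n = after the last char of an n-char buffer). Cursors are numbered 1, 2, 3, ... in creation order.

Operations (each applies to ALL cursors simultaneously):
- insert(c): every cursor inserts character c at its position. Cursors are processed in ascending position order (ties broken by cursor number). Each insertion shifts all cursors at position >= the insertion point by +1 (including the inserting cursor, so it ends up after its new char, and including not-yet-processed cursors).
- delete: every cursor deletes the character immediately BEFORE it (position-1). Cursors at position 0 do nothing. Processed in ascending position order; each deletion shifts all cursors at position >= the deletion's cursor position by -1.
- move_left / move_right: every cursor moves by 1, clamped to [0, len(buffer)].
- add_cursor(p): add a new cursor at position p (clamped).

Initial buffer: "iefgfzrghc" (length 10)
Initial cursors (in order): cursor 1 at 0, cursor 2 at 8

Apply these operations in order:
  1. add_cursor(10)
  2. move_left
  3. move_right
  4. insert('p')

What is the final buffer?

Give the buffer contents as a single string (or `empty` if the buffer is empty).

After op 1 (add_cursor(10)): buffer="iefgfzrghc" (len 10), cursors c1@0 c2@8 c3@10, authorship ..........
After op 2 (move_left): buffer="iefgfzrghc" (len 10), cursors c1@0 c2@7 c3@9, authorship ..........
After op 3 (move_right): buffer="iefgfzrghc" (len 10), cursors c1@1 c2@8 c3@10, authorship ..........
After op 4 (insert('p')): buffer="ipefgfzrgphcp" (len 13), cursors c1@2 c2@10 c3@13, authorship .1.......2..3

Answer: ipefgfzrgphcp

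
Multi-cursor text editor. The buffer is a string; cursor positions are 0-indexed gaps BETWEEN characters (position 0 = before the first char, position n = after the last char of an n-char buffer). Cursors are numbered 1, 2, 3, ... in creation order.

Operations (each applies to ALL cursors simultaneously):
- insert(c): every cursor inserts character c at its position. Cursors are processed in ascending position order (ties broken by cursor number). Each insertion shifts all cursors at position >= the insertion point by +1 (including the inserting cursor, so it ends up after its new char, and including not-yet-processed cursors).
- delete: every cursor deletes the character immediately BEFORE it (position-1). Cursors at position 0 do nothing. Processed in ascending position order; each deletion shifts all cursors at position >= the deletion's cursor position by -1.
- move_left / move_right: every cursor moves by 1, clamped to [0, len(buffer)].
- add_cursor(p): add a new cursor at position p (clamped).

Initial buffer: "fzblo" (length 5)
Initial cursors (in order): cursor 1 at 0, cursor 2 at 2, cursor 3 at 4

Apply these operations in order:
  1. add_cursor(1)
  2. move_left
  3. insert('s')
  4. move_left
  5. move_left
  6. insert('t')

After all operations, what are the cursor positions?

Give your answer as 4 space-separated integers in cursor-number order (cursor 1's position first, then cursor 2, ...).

After op 1 (add_cursor(1)): buffer="fzblo" (len 5), cursors c1@0 c4@1 c2@2 c3@4, authorship .....
After op 2 (move_left): buffer="fzblo" (len 5), cursors c1@0 c4@0 c2@1 c3@3, authorship .....
After op 3 (insert('s')): buffer="ssfszbslo" (len 9), cursors c1@2 c4@2 c2@4 c3@7, authorship 14.2..3..
After op 4 (move_left): buffer="ssfszbslo" (len 9), cursors c1@1 c4@1 c2@3 c3@6, authorship 14.2..3..
After op 5 (move_left): buffer="ssfszbslo" (len 9), cursors c1@0 c4@0 c2@2 c3@5, authorship 14.2..3..
After op 6 (insert('t')): buffer="ttsstfsztbslo" (len 13), cursors c1@2 c4@2 c2@5 c3@9, authorship 14142.2.3.3..

Answer: 2 5 9 2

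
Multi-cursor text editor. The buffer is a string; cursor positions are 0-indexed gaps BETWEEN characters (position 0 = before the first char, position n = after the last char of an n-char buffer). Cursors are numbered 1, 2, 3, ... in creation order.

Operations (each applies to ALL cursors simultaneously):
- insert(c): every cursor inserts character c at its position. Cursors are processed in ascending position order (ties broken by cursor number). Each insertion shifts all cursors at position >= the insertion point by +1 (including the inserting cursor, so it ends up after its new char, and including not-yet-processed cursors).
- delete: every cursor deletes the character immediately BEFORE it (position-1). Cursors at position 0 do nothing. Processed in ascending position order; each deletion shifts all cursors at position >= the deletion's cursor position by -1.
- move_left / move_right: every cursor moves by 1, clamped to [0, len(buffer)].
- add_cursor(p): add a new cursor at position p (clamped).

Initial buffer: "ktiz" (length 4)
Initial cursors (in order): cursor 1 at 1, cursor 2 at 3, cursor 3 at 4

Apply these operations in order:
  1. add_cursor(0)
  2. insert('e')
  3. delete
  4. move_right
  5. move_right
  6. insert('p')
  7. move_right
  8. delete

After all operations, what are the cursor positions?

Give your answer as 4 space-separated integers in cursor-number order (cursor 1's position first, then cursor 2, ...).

Answer: 4 4 4 3

Derivation:
After op 1 (add_cursor(0)): buffer="ktiz" (len 4), cursors c4@0 c1@1 c2@3 c3@4, authorship ....
After op 2 (insert('e')): buffer="eketieze" (len 8), cursors c4@1 c1@3 c2@6 c3@8, authorship 4.1..2.3
After op 3 (delete): buffer="ktiz" (len 4), cursors c4@0 c1@1 c2@3 c3@4, authorship ....
After op 4 (move_right): buffer="ktiz" (len 4), cursors c4@1 c1@2 c2@4 c3@4, authorship ....
After op 5 (move_right): buffer="ktiz" (len 4), cursors c4@2 c1@3 c2@4 c3@4, authorship ....
After op 6 (insert('p')): buffer="ktpipzpp" (len 8), cursors c4@3 c1@5 c2@8 c3@8, authorship ..4.1.23
After op 7 (move_right): buffer="ktpipzpp" (len 8), cursors c4@4 c1@6 c2@8 c3@8, authorship ..4.1.23
After op 8 (delete): buffer="ktpp" (len 4), cursors c4@3 c1@4 c2@4 c3@4, authorship ..41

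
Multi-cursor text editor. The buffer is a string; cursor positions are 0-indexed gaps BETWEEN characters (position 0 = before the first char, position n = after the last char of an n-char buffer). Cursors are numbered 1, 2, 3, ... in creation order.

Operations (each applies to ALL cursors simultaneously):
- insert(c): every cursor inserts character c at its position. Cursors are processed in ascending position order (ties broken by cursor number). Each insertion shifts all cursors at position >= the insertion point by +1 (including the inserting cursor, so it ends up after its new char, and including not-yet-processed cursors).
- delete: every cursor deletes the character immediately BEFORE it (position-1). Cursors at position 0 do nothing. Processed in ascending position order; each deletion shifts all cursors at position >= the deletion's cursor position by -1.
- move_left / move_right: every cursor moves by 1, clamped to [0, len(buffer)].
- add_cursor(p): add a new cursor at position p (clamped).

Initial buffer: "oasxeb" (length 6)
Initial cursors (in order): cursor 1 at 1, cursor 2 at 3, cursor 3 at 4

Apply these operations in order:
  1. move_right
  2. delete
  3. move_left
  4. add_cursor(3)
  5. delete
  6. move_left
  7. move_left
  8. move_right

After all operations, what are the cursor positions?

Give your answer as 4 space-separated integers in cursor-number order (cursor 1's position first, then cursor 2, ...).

Answer: 1 1 1 1

Derivation:
After op 1 (move_right): buffer="oasxeb" (len 6), cursors c1@2 c2@4 c3@5, authorship ......
After op 2 (delete): buffer="osb" (len 3), cursors c1@1 c2@2 c3@2, authorship ...
After op 3 (move_left): buffer="osb" (len 3), cursors c1@0 c2@1 c3@1, authorship ...
After op 4 (add_cursor(3)): buffer="osb" (len 3), cursors c1@0 c2@1 c3@1 c4@3, authorship ...
After op 5 (delete): buffer="s" (len 1), cursors c1@0 c2@0 c3@0 c4@1, authorship .
After op 6 (move_left): buffer="s" (len 1), cursors c1@0 c2@0 c3@0 c4@0, authorship .
After op 7 (move_left): buffer="s" (len 1), cursors c1@0 c2@0 c3@0 c4@0, authorship .
After op 8 (move_right): buffer="s" (len 1), cursors c1@1 c2@1 c3@1 c4@1, authorship .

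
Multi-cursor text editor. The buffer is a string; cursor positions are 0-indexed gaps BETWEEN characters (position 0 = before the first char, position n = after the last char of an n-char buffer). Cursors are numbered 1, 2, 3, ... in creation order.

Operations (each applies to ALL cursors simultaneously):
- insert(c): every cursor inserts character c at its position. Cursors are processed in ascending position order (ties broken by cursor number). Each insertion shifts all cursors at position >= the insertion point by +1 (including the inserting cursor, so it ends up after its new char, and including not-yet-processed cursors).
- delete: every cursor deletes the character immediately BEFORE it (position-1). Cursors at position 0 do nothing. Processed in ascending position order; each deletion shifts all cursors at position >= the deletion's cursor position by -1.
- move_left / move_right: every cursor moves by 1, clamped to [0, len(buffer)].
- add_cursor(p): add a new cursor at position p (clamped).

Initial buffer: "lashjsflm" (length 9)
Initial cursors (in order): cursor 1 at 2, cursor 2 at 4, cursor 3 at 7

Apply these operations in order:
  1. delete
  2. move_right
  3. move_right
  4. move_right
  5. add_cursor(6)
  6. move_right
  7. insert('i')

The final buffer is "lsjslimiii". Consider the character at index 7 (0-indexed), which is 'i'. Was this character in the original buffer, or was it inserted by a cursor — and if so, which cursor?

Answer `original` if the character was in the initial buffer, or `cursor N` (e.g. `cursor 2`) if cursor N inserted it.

Answer: cursor 2

Derivation:
After op 1 (delete): buffer="lsjslm" (len 6), cursors c1@1 c2@2 c3@4, authorship ......
After op 2 (move_right): buffer="lsjslm" (len 6), cursors c1@2 c2@3 c3@5, authorship ......
After op 3 (move_right): buffer="lsjslm" (len 6), cursors c1@3 c2@4 c3@6, authorship ......
After op 4 (move_right): buffer="lsjslm" (len 6), cursors c1@4 c2@5 c3@6, authorship ......
After op 5 (add_cursor(6)): buffer="lsjslm" (len 6), cursors c1@4 c2@5 c3@6 c4@6, authorship ......
After op 6 (move_right): buffer="lsjslm" (len 6), cursors c1@5 c2@6 c3@6 c4@6, authorship ......
After op 7 (insert('i')): buffer="lsjslimiii" (len 10), cursors c1@6 c2@10 c3@10 c4@10, authorship .....1.234
Authorship (.=original, N=cursor N): . . . . . 1 . 2 3 4
Index 7: author = 2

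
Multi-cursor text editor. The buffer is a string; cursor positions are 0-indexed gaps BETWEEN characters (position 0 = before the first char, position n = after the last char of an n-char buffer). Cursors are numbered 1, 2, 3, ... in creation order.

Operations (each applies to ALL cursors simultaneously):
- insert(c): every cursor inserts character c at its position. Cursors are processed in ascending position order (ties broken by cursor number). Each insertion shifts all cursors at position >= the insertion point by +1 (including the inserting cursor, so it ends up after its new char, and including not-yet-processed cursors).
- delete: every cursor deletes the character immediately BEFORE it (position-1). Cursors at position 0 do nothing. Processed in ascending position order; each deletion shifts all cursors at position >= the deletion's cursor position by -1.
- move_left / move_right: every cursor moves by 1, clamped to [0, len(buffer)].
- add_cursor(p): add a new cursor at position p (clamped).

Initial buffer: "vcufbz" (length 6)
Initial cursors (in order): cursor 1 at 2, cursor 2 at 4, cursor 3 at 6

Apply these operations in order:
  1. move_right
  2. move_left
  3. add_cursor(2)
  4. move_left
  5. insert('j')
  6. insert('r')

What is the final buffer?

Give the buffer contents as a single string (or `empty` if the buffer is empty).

Answer: vjjrrcujrfjrbz

Derivation:
After op 1 (move_right): buffer="vcufbz" (len 6), cursors c1@3 c2@5 c3@6, authorship ......
After op 2 (move_left): buffer="vcufbz" (len 6), cursors c1@2 c2@4 c3@5, authorship ......
After op 3 (add_cursor(2)): buffer="vcufbz" (len 6), cursors c1@2 c4@2 c2@4 c3@5, authorship ......
After op 4 (move_left): buffer="vcufbz" (len 6), cursors c1@1 c4@1 c2@3 c3@4, authorship ......
After op 5 (insert('j')): buffer="vjjcujfjbz" (len 10), cursors c1@3 c4@3 c2@6 c3@8, authorship .14..2.3..
After op 6 (insert('r')): buffer="vjjrrcujrfjrbz" (len 14), cursors c1@5 c4@5 c2@9 c3@12, authorship .1414..22.33..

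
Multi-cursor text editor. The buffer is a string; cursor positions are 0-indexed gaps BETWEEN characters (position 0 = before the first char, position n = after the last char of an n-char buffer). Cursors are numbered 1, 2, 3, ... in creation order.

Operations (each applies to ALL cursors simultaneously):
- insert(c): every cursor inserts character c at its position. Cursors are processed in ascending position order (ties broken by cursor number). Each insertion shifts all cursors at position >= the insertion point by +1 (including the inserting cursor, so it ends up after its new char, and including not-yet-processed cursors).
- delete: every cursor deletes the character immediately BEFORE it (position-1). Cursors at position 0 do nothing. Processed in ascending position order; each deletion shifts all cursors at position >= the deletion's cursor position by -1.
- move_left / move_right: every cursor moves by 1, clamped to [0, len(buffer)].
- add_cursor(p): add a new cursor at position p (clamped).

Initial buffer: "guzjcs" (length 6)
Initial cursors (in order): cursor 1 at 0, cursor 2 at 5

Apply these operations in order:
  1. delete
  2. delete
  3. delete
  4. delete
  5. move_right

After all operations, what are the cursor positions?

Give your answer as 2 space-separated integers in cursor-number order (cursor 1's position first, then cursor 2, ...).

After op 1 (delete): buffer="guzjs" (len 5), cursors c1@0 c2@4, authorship .....
After op 2 (delete): buffer="guzs" (len 4), cursors c1@0 c2@3, authorship ....
After op 3 (delete): buffer="gus" (len 3), cursors c1@0 c2@2, authorship ...
After op 4 (delete): buffer="gs" (len 2), cursors c1@0 c2@1, authorship ..
After op 5 (move_right): buffer="gs" (len 2), cursors c1@1 c2@2, authorship ..

Answer: 1 2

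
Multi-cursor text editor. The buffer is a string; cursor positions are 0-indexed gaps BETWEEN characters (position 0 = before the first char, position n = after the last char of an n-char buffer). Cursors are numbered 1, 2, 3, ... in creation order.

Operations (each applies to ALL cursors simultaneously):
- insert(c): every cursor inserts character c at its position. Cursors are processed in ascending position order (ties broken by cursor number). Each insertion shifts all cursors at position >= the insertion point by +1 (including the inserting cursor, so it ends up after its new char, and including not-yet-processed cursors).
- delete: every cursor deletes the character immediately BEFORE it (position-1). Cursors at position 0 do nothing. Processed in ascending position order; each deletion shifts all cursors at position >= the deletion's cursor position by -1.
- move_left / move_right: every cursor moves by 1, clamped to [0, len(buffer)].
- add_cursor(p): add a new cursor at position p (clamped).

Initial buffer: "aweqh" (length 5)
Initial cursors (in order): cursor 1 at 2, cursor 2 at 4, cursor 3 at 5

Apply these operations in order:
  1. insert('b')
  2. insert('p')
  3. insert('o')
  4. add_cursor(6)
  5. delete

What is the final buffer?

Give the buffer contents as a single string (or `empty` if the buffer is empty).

After op 1 (insert('b')): buffer="awbeqbhb" (len 8), cursors c1@3 c2@6 c3@8, authorship ..1..2.3
After op 2 (insert('p')): buffer="awbpeqbphbp" (len 11), cursors c1@4 c2@8 c3@11, authorship ..11..22.33
After op 3 (insert('o')): buffer="awbpoeqbpohbpo" (len 14), cursors c1@5 c2@10 c3@14, authorship ..111..222.333
After op 4 (add_cursor(6)): buffer="awbpoeqbpohbpo" (len 14), cursors c1@5 c4@6 c2@10 c3@14, authorship ..111..222.333
After op 5 (delete): buffer="awbpqbphbp" (len 10), cursors c1@4 c4@4 c2@7 c3@10, authorship ..11.22.33

Answer: awbpqbphbp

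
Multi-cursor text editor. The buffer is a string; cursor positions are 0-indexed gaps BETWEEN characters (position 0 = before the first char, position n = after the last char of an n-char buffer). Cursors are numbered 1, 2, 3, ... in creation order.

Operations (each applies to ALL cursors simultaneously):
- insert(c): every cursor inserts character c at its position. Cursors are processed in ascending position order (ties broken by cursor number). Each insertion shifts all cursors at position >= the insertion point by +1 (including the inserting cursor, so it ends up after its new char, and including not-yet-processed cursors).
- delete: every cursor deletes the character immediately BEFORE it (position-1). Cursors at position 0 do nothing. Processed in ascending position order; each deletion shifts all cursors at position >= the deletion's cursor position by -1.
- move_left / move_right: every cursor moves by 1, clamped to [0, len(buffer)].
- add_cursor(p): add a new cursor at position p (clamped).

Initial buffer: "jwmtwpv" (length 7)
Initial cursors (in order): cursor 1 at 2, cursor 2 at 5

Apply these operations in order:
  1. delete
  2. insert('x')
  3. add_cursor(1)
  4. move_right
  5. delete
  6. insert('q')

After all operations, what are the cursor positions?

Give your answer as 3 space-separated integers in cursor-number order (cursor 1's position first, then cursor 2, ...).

Answer: 3 6 3

Derivation:
After op 1 (delete): buffer="jmtpv" (len 5), cursors c1@1 c2@3, authorship .....
After op 2 (insert('x')): buffer="jxmtxpv" (len 7), cursors c1@2 c2@5, authorship .1..2..
After op 3 (add_cursor(1)): buffer="jxmtxpv" (len 7), cursors c3@1 c1@2 c2@5, authorship .1..2..
After op 4 (move_right): buffer="jxmtxpv" (len 7), cursors c3@2 c1@3 c2@6, authorship .1..2..
After op 5 (delete): buffer="jtxv" (len 4), cursors c1@1 c3@1 c2@3, authorship ..2.
After op 6 (insert('q')): buffer="jqqtxqv" (len 7), cursors c1@3 c3@3 c2@6, authorship .13.22.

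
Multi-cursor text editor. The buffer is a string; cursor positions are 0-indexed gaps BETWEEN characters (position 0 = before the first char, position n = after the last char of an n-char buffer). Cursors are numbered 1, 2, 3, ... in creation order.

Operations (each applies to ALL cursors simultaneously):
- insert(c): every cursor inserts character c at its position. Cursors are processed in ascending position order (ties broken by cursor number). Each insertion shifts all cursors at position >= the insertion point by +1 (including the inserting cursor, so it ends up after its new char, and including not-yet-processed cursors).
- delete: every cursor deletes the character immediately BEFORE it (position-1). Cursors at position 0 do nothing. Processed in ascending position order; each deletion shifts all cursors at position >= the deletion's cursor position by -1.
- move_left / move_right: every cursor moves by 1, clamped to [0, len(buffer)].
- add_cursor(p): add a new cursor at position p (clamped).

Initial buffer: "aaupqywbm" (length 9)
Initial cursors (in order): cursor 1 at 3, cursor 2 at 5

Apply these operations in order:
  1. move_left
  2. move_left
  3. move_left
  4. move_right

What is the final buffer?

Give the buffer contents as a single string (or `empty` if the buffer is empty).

Answer: aaupqywbm

Derivation:
After op 1 (move_left): buffer="aaupqywbm" (len 9), cursors c1@2 c2@4, authorship .........
After op 2 (move_left): buffer="aaupqywbm" (len 9), cursors c1@1 c2@3, authorship .........
After op 3 (move_left): buffer="aaupqywbm" (len 9), cursors c1@0 c2@2, authorship .........
After op 4 (move_right): buffer="aaupqywbm" (len 9), cursors c1@1 c2@3, authorship .........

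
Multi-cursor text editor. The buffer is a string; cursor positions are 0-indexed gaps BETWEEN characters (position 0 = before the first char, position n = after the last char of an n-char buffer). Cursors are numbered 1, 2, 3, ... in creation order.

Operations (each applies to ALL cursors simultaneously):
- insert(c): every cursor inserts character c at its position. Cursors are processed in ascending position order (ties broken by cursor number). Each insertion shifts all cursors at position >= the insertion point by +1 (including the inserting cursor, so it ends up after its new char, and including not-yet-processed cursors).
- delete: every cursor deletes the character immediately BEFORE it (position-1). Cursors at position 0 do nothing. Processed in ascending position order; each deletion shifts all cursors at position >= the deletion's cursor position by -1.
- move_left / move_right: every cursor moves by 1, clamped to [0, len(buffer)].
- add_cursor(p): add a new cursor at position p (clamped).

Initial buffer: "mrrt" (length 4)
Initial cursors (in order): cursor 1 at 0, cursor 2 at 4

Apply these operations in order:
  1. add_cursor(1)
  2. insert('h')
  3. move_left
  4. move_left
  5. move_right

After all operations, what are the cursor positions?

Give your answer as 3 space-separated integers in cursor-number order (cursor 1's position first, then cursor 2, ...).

Answer: 1 6 2

Derivation:
After op 1 (add_cursor(1)): buffer="mrrt" (len 4), cursors c1@0 c3@1 c2@4, authorship ....
After op 2 (insert('h')): buffer="hmhrrth" (len 7), cursors c1@1 c3@3 c2@7, authorship 1.3...2
After op 3 (move_left): buffer="hmhrrth" (len 7), cursors c1@0 c3@2 c2@6, authorship 1.3...2
After op 4 (move_left): buffer="hmhrrth" (len 7), cursors c1@0 c3@1 c2@5, authorship 1.3...2
After op 5 (move_right): buffer="hmhrrth" (len 7), cursors c1@1 c3@2 c2@6, authorship 1.3...2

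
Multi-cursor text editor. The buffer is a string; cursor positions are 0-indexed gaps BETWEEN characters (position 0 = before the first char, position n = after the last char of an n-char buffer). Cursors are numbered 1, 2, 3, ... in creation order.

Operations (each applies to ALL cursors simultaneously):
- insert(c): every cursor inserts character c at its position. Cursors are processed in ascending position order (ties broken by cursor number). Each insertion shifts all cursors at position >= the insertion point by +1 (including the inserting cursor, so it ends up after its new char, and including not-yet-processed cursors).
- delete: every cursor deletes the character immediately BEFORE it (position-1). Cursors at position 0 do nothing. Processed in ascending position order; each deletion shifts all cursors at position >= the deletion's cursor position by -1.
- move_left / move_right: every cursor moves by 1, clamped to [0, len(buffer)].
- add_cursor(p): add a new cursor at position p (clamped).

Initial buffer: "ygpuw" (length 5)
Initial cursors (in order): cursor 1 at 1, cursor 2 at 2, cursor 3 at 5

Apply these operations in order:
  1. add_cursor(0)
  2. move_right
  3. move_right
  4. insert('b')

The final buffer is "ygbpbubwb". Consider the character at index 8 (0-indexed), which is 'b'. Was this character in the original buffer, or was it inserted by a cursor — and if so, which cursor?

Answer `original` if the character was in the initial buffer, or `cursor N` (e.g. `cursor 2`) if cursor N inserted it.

After op 1 (add_cursor(0)): buffer="ygpuw" (len 5), cursors c4@0 c1@1 c2@2 c3@5, authorship .....
After op 2 (move_right): buffer="ygpuw" (len 5), cursors c4@1 c1@2 c2@3 c3@5, authorship .....
After op 3 (move_right): buffer="ygpuw" (len 5), cursors c4@2 c1@3 c2@4 c3@5, authorship .....
After op 4 (insert('b')): buffer="ygbpbubwb" (len 9), cursors c4@3 c1@5 c2@7 c3@9, authorship ..4.1.2.3
Authorship (.=original, N=cursor N): . . 4 . 1 . 2 . 3
Index 8: author = 3

Answer: cursor 3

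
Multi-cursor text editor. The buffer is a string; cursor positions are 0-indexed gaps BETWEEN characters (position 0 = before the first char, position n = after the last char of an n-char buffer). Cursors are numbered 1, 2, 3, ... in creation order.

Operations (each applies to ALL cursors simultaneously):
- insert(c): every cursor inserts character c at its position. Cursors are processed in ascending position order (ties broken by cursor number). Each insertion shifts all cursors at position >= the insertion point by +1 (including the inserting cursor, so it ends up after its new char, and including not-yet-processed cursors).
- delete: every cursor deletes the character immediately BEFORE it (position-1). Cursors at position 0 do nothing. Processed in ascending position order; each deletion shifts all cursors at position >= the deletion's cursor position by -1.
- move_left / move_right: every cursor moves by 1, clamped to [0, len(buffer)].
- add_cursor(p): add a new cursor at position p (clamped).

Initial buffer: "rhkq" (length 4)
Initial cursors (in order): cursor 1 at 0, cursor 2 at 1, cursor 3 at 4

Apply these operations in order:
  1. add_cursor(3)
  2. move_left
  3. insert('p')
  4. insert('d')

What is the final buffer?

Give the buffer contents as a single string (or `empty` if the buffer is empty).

Answer: ppddrhpdkpdq

Derivation:
After op 1 (add_cursor(3)): buffer="rhkq" (len 4), cursors c1@0 c2@1 c4@3 c3@4, authorship ....
After op 2 (move_left): buffer="rhkq" (len 4), cursors c1@0 c2@0 c4@2 c3@3, authorship ....
After op 3 (insert('p')): buffer="pprhpkpq" (len 8), cursors c1@2 c2@2 c4@5 c3@7, authorship 12..4.3.
After op 4 (insert('d')): buffer="ppddrhpdkpdq" (len 12), cursors c1@4 c2@4 c4@8 c3@11, authorship 1212..44.33.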